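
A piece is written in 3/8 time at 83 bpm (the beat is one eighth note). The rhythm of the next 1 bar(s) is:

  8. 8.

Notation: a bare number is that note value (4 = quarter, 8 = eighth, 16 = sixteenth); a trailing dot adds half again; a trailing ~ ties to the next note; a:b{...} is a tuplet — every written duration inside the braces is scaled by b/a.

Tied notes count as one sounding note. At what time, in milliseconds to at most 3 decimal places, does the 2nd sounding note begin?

1. 0.0ms @ 0 + 1084.337ms (3/2)
2. 1084.337ms @ 3/2 + 1084.337ms (3/2)

note 2 onset = 3/2b = 1084.337ms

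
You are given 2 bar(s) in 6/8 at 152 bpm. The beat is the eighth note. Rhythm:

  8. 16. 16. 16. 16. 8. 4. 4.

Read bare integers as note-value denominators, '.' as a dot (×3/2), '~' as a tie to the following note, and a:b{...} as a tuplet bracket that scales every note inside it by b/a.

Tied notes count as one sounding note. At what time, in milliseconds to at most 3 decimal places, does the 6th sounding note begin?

1. 0.0ms @ 0 + 592.105ms (3/2)
2. 592.105ms @ 3/2 + 296.053ms (3/4)
3. 888.158ms @ 9/4 + 296.053ms (3/4)
4. 1184.211ms @ 3 + 296.053ms (3/4)
5. 1480.263ms @ 15/4 + 296.053ms (3/4)
6. 1776.316ms @ 9/2 + 592.105ms (3/2)
7. 2368.421ms @ 6 + 1184.211ms (3)
8. 3552.632ms @ 9 + 1184.211ms (3)

note 6 onset = 9/2b = 1776.316ms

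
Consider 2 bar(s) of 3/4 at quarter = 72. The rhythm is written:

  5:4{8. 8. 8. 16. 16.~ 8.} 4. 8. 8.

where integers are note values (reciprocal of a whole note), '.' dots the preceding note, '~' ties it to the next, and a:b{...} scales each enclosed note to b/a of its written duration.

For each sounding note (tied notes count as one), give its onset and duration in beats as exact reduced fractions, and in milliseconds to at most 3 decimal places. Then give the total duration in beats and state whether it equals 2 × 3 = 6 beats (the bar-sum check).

1) 0.0ms=0b +500.0ms=3/5b
2) 500.0ms=3/5b +500.0ms=3/5b
3) 1000.0ms=6/5b +500.0ms=3/5b
4) 1500.0ms=9/5b +250.0ms=3/10b
5) 1750.0ms=21/10b +750.0ms=9/10b
6) 2500.0ms=3b +1250.0ms=3/2b
7) 3750.0ms=9/2b +625.0ms=3/4b
8) 4375.0ms=21/4b +625.0ms=3/4b
Σ=6b of 6 (72bpm 3/4) — PASS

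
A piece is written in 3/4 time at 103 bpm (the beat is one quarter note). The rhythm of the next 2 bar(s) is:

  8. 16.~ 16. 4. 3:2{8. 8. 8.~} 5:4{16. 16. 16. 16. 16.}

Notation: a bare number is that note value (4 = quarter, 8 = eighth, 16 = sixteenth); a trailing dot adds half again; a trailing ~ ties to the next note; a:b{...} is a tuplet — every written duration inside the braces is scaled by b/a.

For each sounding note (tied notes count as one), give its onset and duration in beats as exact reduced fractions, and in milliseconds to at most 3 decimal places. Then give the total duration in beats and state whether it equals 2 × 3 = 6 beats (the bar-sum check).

1) 0.0ms=0b +436.893ms=3/4b
2) 436.893ms=3/4b +436.893ms=3/4b
3) 873.786ms=3/2b +873.786ms=3/2b
4) 1747.573ms=3b +291.262ms=1/2b
5) 2038.835ms=7/2b +291.262ms=1/2b
6) 2330.097ms=4b +466.019ms=4/5b
7) 2796.117ms=24/5b +174.757ms=3/10b
8) 2970.874ms=51/10b +174.757ms=3/10b
9) 3145.631ms=27/5b +174.757ms=3/10b
10) 3320.388ms=57/10b +174.757ms=3/10b
Σ=6b of 6 (103bpm 3/4) — PASS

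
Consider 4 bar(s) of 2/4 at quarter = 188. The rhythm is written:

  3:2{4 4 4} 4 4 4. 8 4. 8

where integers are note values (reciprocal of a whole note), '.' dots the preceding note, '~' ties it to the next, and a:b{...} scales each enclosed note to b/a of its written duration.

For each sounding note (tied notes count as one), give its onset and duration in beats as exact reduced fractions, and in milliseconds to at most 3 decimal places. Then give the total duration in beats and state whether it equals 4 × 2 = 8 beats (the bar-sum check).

1) 0.0ms=0b +212.766ms=2/3b
2) 212.766ms=2/3b +212.766ms=2/3b
3) 425.532ms=4/3b +212.766ms=2/3b
4) 638.298ms=2b +319.149ms=1b
5) 957.447ms=3b +319.149ms=1b
6) 1276.596ms=4b +478.723ms=3/2b
7) 1755.319ms=11/2b +159.574ms=1/2b
8) 1914.894ms=6b +478.723ms=3/2b
9) 2393.617ms=15/2b +159.574ms=1/2b
Σ=8b of 8 (188bpm 2/4) — PASS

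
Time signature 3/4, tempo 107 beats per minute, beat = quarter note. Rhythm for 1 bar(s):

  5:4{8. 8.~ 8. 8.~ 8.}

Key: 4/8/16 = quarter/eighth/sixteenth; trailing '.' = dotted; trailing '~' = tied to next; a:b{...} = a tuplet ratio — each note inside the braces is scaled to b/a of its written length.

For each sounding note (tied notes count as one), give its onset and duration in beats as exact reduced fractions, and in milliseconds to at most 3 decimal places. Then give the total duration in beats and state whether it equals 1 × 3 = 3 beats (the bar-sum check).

1) 0.0ms=0b +336.449ms=3/5b
2) 336.449ms=3/5b +672.897ms=6/5b
3) 1009.346ms=9/5b +672.897ms=6/5b
Σ=3b of 3 (107bpm 3/4) — PASS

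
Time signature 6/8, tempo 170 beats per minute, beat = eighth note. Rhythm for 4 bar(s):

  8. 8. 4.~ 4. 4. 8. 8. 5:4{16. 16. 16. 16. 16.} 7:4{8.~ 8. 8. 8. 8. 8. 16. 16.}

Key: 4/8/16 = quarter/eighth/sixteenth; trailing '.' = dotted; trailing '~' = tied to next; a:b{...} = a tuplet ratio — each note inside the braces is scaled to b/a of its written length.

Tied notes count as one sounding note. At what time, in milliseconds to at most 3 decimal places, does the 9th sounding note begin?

1. 0.0ms @ 0 + 529.412ms (3/2)
2. 529.412ms @ 3/2 + 529.412ms (3/2)
3. 1058.824ms @ 3 + 2117.647ms (6)
4. 3176.471ms @ 9 + 1058.824ms (3)
5. 4235.294ms @ 12 + 529.412ms (3/2)
6. 4764.706ms @ 27/2 + 529.412ms (3/2)
7. 5294.118ms @ 15 + 211.765ms (3/5)
8. 5505.882ms @ 78/5 + 211.765ms (3/5)
9. 5717.647ms @ 81/5 + 211.765ms (3/5)
10. 5929.412ms @ 84/5 + 211.765ms (3/5)
11. 6141.176ms @ 87/5 + 211.765ms (3/5)
12. 6352.941ms @ 18 + 605.042ms (12/7)
13. 6957.983ms @ 138/7 + 302.521ms (6/7)
14. 7260.504ms @ 144/7 + 302.521ms (6/7)
15. 7563.025ms @ 150/7 + 302.521ms (6/7)
16. 7865.546ms @ 156/7 + 302.521ms (6/7)
17. 8168.067ms @ 162/7 + 151.261ms (3/7)
18. 8319.328ms @ 165/7 + 151.261ms (3/7)

note 9 onset = 81/5b = 5717.647ms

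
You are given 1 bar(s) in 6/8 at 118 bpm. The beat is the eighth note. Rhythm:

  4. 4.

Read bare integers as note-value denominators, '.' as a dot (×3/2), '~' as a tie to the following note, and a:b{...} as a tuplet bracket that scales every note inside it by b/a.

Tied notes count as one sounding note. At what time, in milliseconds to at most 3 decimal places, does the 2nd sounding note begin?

1. 0.0ms @ 0 + 1525.424ms (3)
2. 1525.424ms @ 3 + 1525.424ms (3)

note 2 onset = 3b = 1525.424ms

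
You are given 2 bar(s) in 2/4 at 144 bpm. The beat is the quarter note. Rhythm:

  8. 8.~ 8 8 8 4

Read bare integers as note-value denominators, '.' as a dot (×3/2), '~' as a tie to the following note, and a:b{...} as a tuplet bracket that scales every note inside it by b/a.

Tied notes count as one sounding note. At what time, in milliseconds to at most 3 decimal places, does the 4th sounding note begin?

note 4 onset = 5/2b = 1041.667ms

1. 0.0ms @ 0 + 312.5ms (3/4)
2. 312.5ms @ 3/4 + 520.833ms (5/4)
3. 833.333ms @ 2 + 208.333ms (1/2)
4. 1041.667ms @ 5/2 + 208.333ms (1/2)
5. 1250.0ms @ 3 + 416.667ms (1)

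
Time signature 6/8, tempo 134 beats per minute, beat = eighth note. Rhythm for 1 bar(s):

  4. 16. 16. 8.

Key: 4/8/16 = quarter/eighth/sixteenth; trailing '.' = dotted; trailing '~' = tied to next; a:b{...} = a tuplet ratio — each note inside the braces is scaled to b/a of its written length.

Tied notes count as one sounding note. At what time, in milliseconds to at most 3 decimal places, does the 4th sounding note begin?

1. 0.0ms @ 0 + 1343.284ms (3)
2. 1343.284ms @ 3 + 335.821ms (3/4)
3. 1679.104ms @ 15/4 + 335.821ms (3/4)
4. 2014.925ms @ 9/2 + 671.642ms (3/2)

note 4 onset = 9/2b = 2014.925ms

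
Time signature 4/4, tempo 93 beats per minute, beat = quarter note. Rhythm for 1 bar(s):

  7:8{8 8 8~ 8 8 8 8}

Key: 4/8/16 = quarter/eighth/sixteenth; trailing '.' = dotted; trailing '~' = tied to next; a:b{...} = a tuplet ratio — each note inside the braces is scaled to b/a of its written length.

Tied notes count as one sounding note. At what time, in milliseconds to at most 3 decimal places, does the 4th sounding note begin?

note 4 onset = 16/7b = 1474.654ms

1. 0.0ms @ 0 + 368.664ms (4/7)
2. 368.664ms @ 4/7 + 368.664ms (4/7)
3. 737.327ms @ 8/7 + 737.327ms (8/7)
4. 1474.654ms @ 16/7 + 368.664ms (4/7)
5. 1843.318ms @ 20/7 + 368.664ms (4/7)
6. 2211.982ms @ 24/7 + 368.664ms (4/7)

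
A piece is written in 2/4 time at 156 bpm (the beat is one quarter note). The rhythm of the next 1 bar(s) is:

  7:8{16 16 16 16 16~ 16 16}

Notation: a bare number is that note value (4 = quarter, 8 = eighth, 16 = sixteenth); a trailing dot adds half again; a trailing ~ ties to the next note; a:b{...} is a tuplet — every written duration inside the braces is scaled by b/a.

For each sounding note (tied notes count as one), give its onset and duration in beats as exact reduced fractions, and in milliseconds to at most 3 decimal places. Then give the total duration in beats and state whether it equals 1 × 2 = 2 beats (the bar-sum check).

1) 0.0ms=0b +109.89ms=2/7b
2) 109.89ms=2/7b +109.89ms=2/7b
3) 219.78ms=4/7b +109.89ms=2/7b
4) 329.67ms=6/7b +109.89ms=2/7b
5) 439.56ms=8/7b +219.78ms=4/7b
6) 659.341ms=12/7b +109.89ms=2/7b
Σ=2b of 2 (156bpm 2/4) — PASS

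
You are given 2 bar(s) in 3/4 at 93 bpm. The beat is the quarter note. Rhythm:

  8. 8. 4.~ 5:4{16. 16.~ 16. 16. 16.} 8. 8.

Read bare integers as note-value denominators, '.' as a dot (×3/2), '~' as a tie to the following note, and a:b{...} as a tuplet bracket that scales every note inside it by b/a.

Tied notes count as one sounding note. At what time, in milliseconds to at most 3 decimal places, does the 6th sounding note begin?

note 6 onset = 21/5b = 2709.677ms

1. 0.0ms @ 0 + 483.871ms (3/4)
2. 483.871ms @ 3/4 + 483.871ms (3/4)
3. 967.742ms @ 3/2 + 1161.29ms (9/5)
4. 2129.032ms @ 33/10 + 387.097ms (3/5)
5. 2516.129ms @ 39/10 + 193.548ms (3/10)
6. 2709.677ms @ 21/5 + 193.548ms (3/10)
7. 2903.226ms @ 9/2 + 483.871ms (3/4)
8. 3387.097ms @ 21/4 + 483.871ms (3/4)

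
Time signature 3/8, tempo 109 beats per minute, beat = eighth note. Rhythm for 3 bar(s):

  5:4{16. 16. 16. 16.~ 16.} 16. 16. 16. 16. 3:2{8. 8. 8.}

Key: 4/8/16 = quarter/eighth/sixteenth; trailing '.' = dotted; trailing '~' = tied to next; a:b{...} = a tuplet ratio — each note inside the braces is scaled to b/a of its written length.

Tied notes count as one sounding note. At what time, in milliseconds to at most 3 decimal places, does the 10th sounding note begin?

1. 0.0ms @ 0 + 330.275ms (3/5)
2. 330.275ms @ 3/5 + 330.275ms (3/5)
3. 660.55ms @ 6/5 + 330.275ms (3/5)
4. 990.826ms @ 9/5 + 660.55ms (6/5)
5. 1651.376ms @ 3 + 412.844ms (3/4)
6. 2064.22ms @ 15/4 + 412.844ms (3/4)
7. 2477.064ms @ 9/2 + 412.844ms (3/4)
8. 2889.908ms @ 21/4 + 412.844ms (3/4)
9. 3302.752ms @ 6 + 550.459ms (1)
10. 3853.211ms @ 7 + 550.459ms (1)
11. 4403.67ms @ 8 + 550.459ms (1)

note 10 onset = 7b = 3853.211ms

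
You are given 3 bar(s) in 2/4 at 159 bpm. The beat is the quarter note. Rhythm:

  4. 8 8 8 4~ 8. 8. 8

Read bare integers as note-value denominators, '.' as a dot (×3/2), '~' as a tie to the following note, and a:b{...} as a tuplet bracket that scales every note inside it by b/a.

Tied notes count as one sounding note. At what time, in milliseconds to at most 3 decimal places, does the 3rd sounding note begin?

1. 0.0ms @ 0 + 566.038ms (3/2)
2. 566.038ms @ 3/2 + 188.679ms (1/2)
3. 754.717ms @ 2 + 188.679ms (1/2)
4. 943.396ms @ 5/2 + 188.679ms (1/2)
5. 1132.075ms @ 3 + 660.377ms (7/4)
6. 1792.453ms @ 19/4 + 283.019ms (3/4)
7. 2075.472ms @ 11/2 + 188.679ms (1/2)

note 3 onset = 2b = 754.717ms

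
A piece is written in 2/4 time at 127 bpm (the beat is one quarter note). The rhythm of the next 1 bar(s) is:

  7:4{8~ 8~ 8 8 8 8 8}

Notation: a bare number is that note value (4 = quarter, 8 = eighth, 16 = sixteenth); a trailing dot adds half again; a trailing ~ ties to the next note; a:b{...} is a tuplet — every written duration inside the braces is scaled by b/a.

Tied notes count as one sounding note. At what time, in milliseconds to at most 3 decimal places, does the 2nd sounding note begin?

note 2 onset = 6/7b = 404.949ms

1. 0.0ms @ 0 + 404.949ms (6/7)
2. 404.949ms @ 6/7 + 134.983ms (2/7)
3. 539.933ms @ 8/7 + 134.983ms (2/7)
4. 674.916ms @ 10/7 + 134.983ms (2/7)
5. 809.899ms @ 12/7 + 134.983ms (2/7)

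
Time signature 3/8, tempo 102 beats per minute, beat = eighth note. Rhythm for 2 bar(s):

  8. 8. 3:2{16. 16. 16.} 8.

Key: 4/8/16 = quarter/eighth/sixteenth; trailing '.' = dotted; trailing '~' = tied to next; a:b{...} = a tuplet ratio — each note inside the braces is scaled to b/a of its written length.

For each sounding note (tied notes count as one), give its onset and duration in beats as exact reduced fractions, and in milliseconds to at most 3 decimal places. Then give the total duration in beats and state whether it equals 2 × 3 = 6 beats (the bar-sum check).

1) 0.0ms=0b +882.353ms=3/2b
2) 882.353ms=3/2b +882.353ms=3/2b
3) 1764.706ms=3b +294.118ms=1/2b
4) 2058.824ms=7/2b +294.118ms=1/2b
5) 2352.941ms=4b +294.118ms=1/2b
6) 2647.059ms=9/2b +882.353ms=3/2b
Σ=6b of 6 (102bpm 3/8) — PASS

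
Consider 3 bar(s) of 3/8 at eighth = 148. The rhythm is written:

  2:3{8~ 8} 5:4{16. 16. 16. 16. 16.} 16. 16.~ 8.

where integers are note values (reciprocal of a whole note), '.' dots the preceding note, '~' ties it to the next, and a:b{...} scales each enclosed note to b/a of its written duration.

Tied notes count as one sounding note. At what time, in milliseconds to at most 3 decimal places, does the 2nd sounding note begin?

note 2 onset = 3b = 1216.216ms

1. 0.0ms @ 0 + 1216.216ms (3)
2. 1216.216ms @ 3 + 243.243ms (3/5)
3. 1459.459ms @ 18/5 + 243.243ms (3/5)
4. 1702.703ms @ 21/5 + 243.243ms (3/5)
5. 1945.946ms @ 24/5 + 243.243ms (3/5)
6. 2189.189ms @ 27/5 + 243.243ms (3/5)
7. 2432.432ms @ 6 + 304.054ms (3/4)
8. 2736.486ms @ 27/4 + 912.162ms (9/4)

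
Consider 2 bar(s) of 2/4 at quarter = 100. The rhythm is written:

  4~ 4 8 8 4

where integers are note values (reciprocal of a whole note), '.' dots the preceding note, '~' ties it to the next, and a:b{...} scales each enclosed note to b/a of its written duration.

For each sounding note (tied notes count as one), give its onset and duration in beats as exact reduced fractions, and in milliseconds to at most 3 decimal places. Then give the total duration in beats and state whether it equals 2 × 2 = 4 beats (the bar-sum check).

1) 0.0ms=0b +1200.0ms=2b
2) 1200.0ms=2b +300.0ms=1/2b
3) 1500.0ms=5/2b +300.0ms=1/2b
4) 1800.0ms=3b +600.0ms=1b
Σ=4b of 4 (100bpm 2/4) — PASS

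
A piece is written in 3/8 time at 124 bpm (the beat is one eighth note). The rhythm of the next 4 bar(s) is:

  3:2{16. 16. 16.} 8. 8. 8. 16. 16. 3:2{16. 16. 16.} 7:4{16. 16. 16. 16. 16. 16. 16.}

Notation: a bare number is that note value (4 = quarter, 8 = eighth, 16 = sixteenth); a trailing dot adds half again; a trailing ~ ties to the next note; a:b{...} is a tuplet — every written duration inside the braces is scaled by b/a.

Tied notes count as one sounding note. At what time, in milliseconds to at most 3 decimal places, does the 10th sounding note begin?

1. 0.0ms @ 0 + 241.935ms (1/2)
2. 241.935ms @ 1/2 + 241.935ms (1/2)
3. 483.871ms @ 1 + 241.935ms (1/2)
4. 725.806ms @ 3/2 + 725.806ms (3/2)
5. 1451.613ms @ 3 + 725.806ms (3/2)
6. 2177.419ms @ 9/2 + 725.806ms (3/2)
7. 2903.226ms @ 6 + 362.903ms (3/4)
8. 3266.129ms @ 27/4 + 362.903ms (3/4)
9. 3629.032ms @ 15/2 + 241.935ms (1/2)
10. 3870.968ms @ 8 + 241.935ms (1/2)
11. 4112.903ms @ 17/2 + 241.935ms (1/2)
12. 4354.839ms @ 9 + 207.373ms (3/7)
13. 4562.212ms @ 66/7 + 207.373ms (3/7)
14. 4769.585ms @ 69/7 + 207.373ms (3/7)
15. 4976.959ms @ 72/7 + 207.373ms (3/7)
16. 5184.332ms @ 75/7 + 207.373ms (3/7)
17. 5391.705ms @ 78/7 + 207.373ms (3/7)
18. 5599.078ms @ 81/7 + 207.373ms (3/7)

note 10 onset = 8b = 3870.968ms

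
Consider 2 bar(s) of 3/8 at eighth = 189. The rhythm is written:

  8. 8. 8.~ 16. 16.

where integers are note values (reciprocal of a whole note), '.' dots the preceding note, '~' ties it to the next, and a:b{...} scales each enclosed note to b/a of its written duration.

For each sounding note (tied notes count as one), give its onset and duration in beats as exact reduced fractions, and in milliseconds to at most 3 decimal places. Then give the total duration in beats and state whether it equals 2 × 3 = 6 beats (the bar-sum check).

1) 0.0ms=0b +476.19ms=3/2b
2) 476.19ms=3/2b +476.19ms=3/2b
3) 952.381ms=3b +714.286ms=9/4b
4) 1666.667ms=21/4b +238.095ms=3/4b
Σ=6b of 6 (189bpm 3/8) — PASS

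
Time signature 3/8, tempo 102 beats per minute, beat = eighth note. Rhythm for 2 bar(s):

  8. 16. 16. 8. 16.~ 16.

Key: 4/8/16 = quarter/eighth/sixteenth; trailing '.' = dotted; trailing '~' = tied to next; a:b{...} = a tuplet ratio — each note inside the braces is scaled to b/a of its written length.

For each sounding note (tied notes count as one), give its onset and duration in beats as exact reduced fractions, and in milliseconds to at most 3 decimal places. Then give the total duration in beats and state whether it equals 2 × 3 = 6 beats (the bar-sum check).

1) 0.0ms=0b +882.353ms=3/2b
2) 882.353ms=3/2b +441.176ms=3/4b
3) 1323.529ms=9/4b +441.176ms=3/4b
4) 1764.706ms=3b +882.353ms=3/2b
5) 2647.059ms=9/2b +882.353ms=3/2b
Σ=6b of 6 (102bpm 3/8) — PASS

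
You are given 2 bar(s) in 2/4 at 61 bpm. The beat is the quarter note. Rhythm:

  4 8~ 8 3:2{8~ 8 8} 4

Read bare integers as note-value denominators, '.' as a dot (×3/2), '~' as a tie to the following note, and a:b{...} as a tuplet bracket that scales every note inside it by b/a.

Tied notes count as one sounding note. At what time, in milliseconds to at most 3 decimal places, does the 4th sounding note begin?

1. 0.0ms @ 0 + 983.607ms (1)
2. 983.607ms @ 1 + 983.607ms (1)
3. 1967.213ms @ 2 + 655.738ms (2/3)
4. 2622.951ms @ 8/3 + 327.869ms (1/3)
5. 2950.82ms @ 3 + 983.607ms (1)

note 4 onset = 8/3b = 2622.951ms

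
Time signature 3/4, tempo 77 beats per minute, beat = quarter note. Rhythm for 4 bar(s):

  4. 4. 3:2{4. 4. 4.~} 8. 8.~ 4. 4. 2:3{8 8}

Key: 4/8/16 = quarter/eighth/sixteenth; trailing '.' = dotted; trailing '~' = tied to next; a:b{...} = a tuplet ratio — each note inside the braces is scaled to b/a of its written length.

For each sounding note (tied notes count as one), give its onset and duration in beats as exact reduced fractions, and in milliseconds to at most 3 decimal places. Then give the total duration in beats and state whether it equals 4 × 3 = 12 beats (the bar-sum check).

1) 0.0ms=0b +1168.831ms=3/2b
2) 1168.831ms=3/2b +1168.831ms=3/2b
3) 2337.662ms=3b +779.221ms=1b
4) 3116.883ms=4b +779.221ms=1b
5) 3896.104ms=5b +1363.636ms=7/4b
6) 5259.74ms=27/4b +1753.247ms=9/4b
7) 7012.987ms=9b +1168.831ms=3/2b
8) 8181.818ms=21/2b +584.416ms=3/4b
9) 8766.234ms=45/4b +584.416ms=3/4b
Σ=12b of 12 (77bpm 3/4) — PASS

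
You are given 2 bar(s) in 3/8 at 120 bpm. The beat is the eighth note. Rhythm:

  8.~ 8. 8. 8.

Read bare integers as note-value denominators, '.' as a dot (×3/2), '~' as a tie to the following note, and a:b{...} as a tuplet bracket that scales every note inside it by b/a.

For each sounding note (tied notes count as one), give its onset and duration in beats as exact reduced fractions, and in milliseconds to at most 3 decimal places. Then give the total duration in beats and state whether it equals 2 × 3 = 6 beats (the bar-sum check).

1) 0.0ms=0b +1500.0ms=3b
2) 1500.0ms=3b +750.0ms=3/2b
3) 2250.0ms=9/2b +750.0ms=3/2b
Σ=6b of 6 (120bpm 3/8) — PASS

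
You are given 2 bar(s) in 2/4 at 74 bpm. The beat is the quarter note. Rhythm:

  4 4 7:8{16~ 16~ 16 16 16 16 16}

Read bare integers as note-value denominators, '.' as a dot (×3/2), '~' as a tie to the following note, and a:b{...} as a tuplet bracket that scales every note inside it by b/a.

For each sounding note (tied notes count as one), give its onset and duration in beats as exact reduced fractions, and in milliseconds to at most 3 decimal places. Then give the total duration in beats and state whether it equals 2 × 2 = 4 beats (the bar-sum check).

1) 0.0ms=0b +810.811ms=1b
2) 810.811ms=1b +810.811ms=1b
3) 1621.622ms=2b +694.981ms=6/7b
4) 2316.602ms=20/7b +231.66ms=2/7b
5) 2548.263ms=22/7b +231.66ms=2/7b
6) 2779.923ms=24/7b +231.66ms=2/7b
7) 3011.583ms=26/7b +231.66ms=2/7b
Σ=4b of 4 (74bpm 2/4) — PASS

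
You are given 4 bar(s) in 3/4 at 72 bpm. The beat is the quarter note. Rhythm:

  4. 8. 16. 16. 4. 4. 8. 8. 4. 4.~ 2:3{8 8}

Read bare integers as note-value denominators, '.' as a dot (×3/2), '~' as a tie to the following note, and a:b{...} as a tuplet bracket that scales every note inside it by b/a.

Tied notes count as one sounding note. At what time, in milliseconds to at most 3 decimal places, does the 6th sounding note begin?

1. 0.0ms @ 0 + 1250.0ms (3/2)
2. 1250.0ms @ 3/2 + 625.0ms (3/4)
3. 1875.0ms @ 9/4 + 312.5ms (3/8)
4. 2187.5ms @ 21/8 + 312.5ms (3/8)
5. 2500.0ms @ 3 + 1250.0ms (3/2)
6. 3750.0ms @ 9/2 + 1250.0ms (3/2)
7. 5000.0ms @ 6 + 625.0ms (3/4)
8. 5625.0ms @ 27/4 + 625.0ms (3/4)
9. 6250.0ms @ 15/2 + 1250.0ms (3/2)
10. 7500.0ms @ 9 + 1875.0ms (9/4)
11. 9375.0ms @ 45/4 + 625.0ms (3/4)

note 6 onset = 9/2b = 3750.0ms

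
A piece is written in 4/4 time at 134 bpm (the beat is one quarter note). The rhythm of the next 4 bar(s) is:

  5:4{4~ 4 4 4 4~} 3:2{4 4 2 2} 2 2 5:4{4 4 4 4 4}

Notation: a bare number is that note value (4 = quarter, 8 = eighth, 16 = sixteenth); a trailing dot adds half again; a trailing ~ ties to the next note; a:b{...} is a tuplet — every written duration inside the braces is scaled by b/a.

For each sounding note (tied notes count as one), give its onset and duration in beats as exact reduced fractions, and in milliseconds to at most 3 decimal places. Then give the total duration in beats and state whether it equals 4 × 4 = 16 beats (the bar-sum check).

1) 0.0ms=0b +716.418ms=8/5b
2) 716.418ms=8/5b +358.209ms=4/5b
3) 1074.627ms=12/5b +358.209ms=4/5b
4) 1432.836ms=16/5b +656.716ms=22/15b
5) 2089.552ms=14/3b +298.507ms=2/3b
6) 2388.06ms=16/3b +597.015ms=4/3b
7) 2985.075ms=20/3b +597.015ms=4/3b
8) 3582.09ms=8b +895.522ms=2b
9) 4477.612ms=10b +895.522ms=2b
10) 5373.134ms=12b +358.209ms=4/5b
11) 5731.343ms=64/5b +358.209ms=4/5b
12) 6089.552ms=68/5b +358.209ms=4/5b
13) 6447.761ms=72/5b +358.209ms=4/5b
14) 6805.97ms=76/5b +358.209ms=4/5b
Σ=16b of 16 (134bpm 4/4) — PASS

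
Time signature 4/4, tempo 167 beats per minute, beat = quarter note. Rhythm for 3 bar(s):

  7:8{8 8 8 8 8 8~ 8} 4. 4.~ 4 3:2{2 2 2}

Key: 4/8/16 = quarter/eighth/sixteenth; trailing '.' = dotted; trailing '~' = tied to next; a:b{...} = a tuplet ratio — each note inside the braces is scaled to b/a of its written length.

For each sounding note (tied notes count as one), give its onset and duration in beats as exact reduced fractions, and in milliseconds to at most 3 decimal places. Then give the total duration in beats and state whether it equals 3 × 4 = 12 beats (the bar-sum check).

1) 0.0ms=0b +205.304ms=4/7b
2) 205.304ms=4/7b +205.304ms=4/7b
3) 410.607ms=8/7b +205.304ms=4/7b
4) 615.911ms=12/7b +205.304ms=4/7b
5) 821.215ms=16/7b +205.304ms=4/7b
6) 1026.518ms=20/7b +410.607ms=8/7b
7) 1437.126ms=4b +538.922ms=3/2b
8) 1976.048ms=11/2b +898.204ms=5/2b
9) 2874.251ms=8b +479.042ms=4/3b
10) 3353.293ms=28/3b +479.042ms=4/3b
11) 3832.335ms=32/3b +479.042ms=4/3b
Σ=12b of 12 (167bpm 4/4) — PASS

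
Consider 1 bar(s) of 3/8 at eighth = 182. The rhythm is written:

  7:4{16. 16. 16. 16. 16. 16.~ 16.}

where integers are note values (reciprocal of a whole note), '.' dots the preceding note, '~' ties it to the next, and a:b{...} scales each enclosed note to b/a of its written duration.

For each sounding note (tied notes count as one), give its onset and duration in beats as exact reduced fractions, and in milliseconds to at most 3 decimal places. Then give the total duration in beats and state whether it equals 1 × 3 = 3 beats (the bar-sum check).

1) 0.0ms=0b +141.287ms=3/7b
2) 141.287ms=3/7b +141.287ms=3/7b
3) 282.575ms=6/7b +141.287ms=3/7b
4) 423.862ms=9/7b +141.287ms=3/7b
5) 565.149ms=12/7b +141.287ms=3/7b
6) 706.436ms=15/7b +282.575ms=6/7b
Σ=3b of 3 (182bpm 3/8) — PASS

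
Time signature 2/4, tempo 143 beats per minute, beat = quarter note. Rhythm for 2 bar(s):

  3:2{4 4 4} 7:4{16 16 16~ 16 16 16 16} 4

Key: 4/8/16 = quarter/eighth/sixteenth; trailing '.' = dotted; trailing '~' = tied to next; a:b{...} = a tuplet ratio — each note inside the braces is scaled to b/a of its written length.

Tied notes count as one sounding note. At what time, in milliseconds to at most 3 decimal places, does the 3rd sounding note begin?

note 3 onset = 4/3b = 559.441ms

1. 0.0ms @ 0 + 279.72ms (2/3)
2. 279.72ms @ 2/3 + 279.72ms (2/3)
3. 559.441ms @ 4/3 + 279.72ms (2/3)
4. 839.161ms @ 2 + 59.94ms (1/7)
5. 899.101ms @ 15/7 + 59.94ms (1/7)
6. 959.041ms @ 16/7 + 119.88ms (2/7)
7. 1078.921ms @ 18/7 + 59.94ms (1/7)
8. 1138.861ms @ 19/7 + 59.94ms (1/7)
9. 1198.801ms @ 20/7 + 59.94ms (1/7)
10. 1258.741ms @ 3 + 419.58ms (1)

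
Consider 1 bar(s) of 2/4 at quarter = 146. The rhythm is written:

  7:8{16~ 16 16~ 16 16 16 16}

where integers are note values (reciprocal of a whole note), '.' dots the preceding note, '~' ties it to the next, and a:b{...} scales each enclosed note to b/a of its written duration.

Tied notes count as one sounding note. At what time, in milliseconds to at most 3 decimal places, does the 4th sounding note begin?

note 4 onset = 10/7b = 587.084ms

1. 0.0ms @ 0 + 234.834ms (4/7)
2. 234.834ms @ 4/7 + 234.834ms (4/7)
3. 469.667ms @ 8/7 + 117.417ms (2/7)
4. 587.084ms @ 10/7 + 117.417ms (2/7)
5. 704.501ms @ 12/7 + 117.417ms (2/7)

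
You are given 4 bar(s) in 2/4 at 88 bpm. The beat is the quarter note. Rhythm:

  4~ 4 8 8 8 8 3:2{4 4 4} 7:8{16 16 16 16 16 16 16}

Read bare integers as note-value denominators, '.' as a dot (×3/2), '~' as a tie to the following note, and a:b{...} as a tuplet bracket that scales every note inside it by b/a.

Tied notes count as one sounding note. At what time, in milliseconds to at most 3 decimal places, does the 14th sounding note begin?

1. 0.0ms @ 0 + 1363.636ms (2)
2. 1363.636ms @ 2 + 340.909ms (1/2)
3. 1704.545ms @ 5/2 + 340.909ms (1/2)
4. 2045.455ms @ 3 + 340.909ms (1/2)
5. 2386.364ms @ 7/2 + 340.909ms (1/2)
6. 2727.273ms @ 4 + 454.545ms (2/3)
7. 3181.818ms @ 14/3 + 454.545ms (2/3)
8. 3636.364ms @ 16/3 + 454.545ms (2/3)
9. 4090.909ms @ 6 + 194.805ms (2/7)
10. 4285.714ms @ 44/7 + 194.805ms (2/7)
11. 4480.519ms @ 46/7 + 194.805ms (2/7)
12. 4675.325ms @ 48/7 + 194.805ms (2/7)
13. 4870.13ms @ 50/7 + 194.805ms (2/7)
14. 5064.935ms @ 52/7 + 194.805ms (2/7)
15. 5259.74ms @ 54/7 + 194.805ms (2/7)

note 14 onset = 52/7b = 5064.935ms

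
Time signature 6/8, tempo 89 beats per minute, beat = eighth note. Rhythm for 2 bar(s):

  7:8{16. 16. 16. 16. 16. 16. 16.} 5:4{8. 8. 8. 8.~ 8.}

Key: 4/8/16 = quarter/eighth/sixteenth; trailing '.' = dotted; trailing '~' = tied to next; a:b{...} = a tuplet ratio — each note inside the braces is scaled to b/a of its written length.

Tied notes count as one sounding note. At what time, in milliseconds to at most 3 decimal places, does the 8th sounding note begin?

1. 0.0ms @ 0 + 577.849ms (6/7)
2. 577.849ms @ 6/7 + 577.849ms (6/7)
3. 1155.698ms @ 12/7 + 577.849ms (6/7)
4. 1733.547ms @ 18/7 + 577.849ms (6/7)
5. 2311.396ms @ 24/7 + 577.849ms (6/7)
6. 2889.246ms @ 30/7 + 577.849ms (6/7)
7. 3467.095ms @ 36/7 + 577.849ms (6/7)
8. 4044.944ms @ 6 + 808.989ms (6/5)
9. 4853.933ms @ 36/5 + 808.989ms (6/5)
10. 5662.921ms @ 42/5 + 808.989ms (6/5)
11. 6471.91ms @ 48/5 + 1617.978ms (12/5)

note 8 onset = 6b = 4044.944ms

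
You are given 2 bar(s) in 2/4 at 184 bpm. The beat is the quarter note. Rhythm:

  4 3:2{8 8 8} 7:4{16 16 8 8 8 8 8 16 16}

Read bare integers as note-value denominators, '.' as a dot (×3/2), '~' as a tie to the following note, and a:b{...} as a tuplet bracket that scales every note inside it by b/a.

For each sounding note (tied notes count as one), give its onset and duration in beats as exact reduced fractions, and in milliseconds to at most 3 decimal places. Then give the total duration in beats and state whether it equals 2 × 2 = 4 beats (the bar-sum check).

1) 0.0ms=0b +326.087ms=1b
2) 326.087ms=1b +108.696ms=1/3b
3) 434.783ms=4/3b +108.696ms=1/3b
4) 543.478ms=5/3b +108.696ms=1/3b
5) 652.174ms=2b +46.584ms=1/7b
6) 698.758ms=15/7b +46.584ms=1/7b
7) 745.342ms=16/7b +93.168ms=2/7b
8) 838.509ms=18/7b +93.168ms=2/7b
9) 931.677ms=20/7b +93.168ms=2/7b
10) 1024.845ms=22/7b +93.168ms=2/7b
11) 1118.012ms=24/7b +93.168ms=2/7b
12) 1211.18ms=26/7b +46.584ms=1/7b
13) 1257.764ms=27/7b +46.584ms=1/7b
Σ=4b of 4 (184bpm 2/4) — PASS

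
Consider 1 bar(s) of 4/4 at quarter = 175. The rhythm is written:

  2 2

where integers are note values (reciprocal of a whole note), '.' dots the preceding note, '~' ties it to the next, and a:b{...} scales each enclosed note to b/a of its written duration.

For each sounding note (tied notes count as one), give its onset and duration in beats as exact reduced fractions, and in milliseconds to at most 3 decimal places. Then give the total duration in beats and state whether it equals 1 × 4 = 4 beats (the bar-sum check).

1) 0.0ms=0b +685.714ms=2b
2) 685.714ms=2b +685.714ms=2b
Σ=4b of 4 (175bpm 4/4) — PASS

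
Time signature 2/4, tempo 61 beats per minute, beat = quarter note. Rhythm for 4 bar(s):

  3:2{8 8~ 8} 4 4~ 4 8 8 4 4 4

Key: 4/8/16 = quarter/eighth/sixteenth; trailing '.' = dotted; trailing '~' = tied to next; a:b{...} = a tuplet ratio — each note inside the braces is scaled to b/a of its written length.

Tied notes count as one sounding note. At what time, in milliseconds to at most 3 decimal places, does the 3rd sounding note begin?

note 3 onset = 1b = 983.607ms

1. 0.0ms @ 0 + 327.869ms (1/3)
2. 327.869ms @ 1/3 + 655.738ms (2/3)
3. 983.607ms @ 1 + 983.607ms (1)
4. 1967.213ms @ 2 + 1967.213ms (2)
5. 3934.426ms @ 4 + 491.803ms (1/2)
6. 4426.23ms @ 9/2 + 491.803ms (1/2)
7. 4918.033ms @ 5 + 983.607ms (1)
8. 5901.639ms @ 6 + 983.607ms (1)
9. 6885.246ms @ 7 + 983.607ms (1)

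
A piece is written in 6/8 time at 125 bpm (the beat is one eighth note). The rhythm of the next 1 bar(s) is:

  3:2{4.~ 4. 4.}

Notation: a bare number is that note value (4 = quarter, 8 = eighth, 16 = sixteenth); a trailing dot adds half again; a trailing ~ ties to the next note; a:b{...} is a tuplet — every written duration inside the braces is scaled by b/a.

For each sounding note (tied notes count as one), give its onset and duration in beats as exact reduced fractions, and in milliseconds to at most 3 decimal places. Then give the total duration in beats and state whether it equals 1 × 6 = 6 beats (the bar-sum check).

1) 0.0ms=0b +1920.0ms=4b
2) 1920.0ms=4b +960.0ms=2b
Σ=6b of 6 (125bpm 6/8) — PASS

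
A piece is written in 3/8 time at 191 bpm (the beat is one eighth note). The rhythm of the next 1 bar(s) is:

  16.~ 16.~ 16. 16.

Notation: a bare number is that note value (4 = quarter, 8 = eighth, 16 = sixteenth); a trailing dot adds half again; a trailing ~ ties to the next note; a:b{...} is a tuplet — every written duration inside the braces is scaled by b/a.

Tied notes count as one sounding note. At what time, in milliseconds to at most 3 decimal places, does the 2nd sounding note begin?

1. 0.0ms @ 0 + 706.806ms (9/4)
2. 706.806ms @ 9/4 + 235.602ms (3/4)

note 2 onset = 9/4b = 706.806ms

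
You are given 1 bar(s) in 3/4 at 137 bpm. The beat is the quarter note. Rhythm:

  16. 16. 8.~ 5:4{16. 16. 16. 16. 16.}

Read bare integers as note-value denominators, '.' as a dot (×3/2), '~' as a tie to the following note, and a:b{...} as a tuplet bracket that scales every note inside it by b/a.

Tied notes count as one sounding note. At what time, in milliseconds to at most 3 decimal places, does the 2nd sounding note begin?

1. 0.0ms @ 0 + 164.234ms (3/8)
2. 164.234ms @ 3/8 + 164.234ms (3/8)
3. 328.467ms @ 3/4 + 459.854ms (21/20)
4. 788.321ms @ 9/5 + 131.387ms (3/10)
5. 919.708ms @ 21/10 + 131.387ms (3/10)
6. 1051.095ms @ 12/5 + 131.387ms (3/10)
7. 1182.482ms @ 27/10 + 131.387ms (3/10)

note 2 onset = 3/8b = 164.234ms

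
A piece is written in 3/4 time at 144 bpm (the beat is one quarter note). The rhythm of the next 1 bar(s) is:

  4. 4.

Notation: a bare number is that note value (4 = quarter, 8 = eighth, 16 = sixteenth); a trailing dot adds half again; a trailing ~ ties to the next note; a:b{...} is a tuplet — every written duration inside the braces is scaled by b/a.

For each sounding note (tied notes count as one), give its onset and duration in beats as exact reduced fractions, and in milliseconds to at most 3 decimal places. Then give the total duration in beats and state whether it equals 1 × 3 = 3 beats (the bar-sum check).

1) 0.0ms=0b +625.0ms=3/2b
2) 625.0ms=3/2b +625.0ms=3/2b
Σ=3b of 3 (144bpm 3/4) — PASS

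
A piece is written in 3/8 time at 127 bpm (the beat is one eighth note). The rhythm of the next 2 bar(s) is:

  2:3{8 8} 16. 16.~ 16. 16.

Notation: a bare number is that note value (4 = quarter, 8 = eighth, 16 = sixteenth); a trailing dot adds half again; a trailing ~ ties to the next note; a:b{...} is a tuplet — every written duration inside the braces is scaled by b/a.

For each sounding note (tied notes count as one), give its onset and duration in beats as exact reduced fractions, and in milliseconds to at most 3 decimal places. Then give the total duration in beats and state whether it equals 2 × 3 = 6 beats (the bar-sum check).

1) 0.0ms=0b +708.661ms=3/2b
2) 708.661ms=3/2b +708.661ms=3/2b
3) 1417.323ms=3b +354.331ms=3/4b
4) 1771.654ms=15/4b +708.661ms=3/2b
5) 2480.315ms=21/4b +354.331ms=3/4b
Σ=6b of 6 (127bpm 3/8) — PASS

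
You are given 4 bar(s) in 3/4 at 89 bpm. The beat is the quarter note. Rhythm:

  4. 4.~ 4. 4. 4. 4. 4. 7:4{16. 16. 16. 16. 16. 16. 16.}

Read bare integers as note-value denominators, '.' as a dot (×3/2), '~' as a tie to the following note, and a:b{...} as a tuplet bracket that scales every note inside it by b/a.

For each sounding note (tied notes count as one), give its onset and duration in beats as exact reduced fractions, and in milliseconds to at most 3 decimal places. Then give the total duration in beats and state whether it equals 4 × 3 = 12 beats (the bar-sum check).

1) 0.0ms=0b +1011.236ms=3/2b
2) 1011.236ms=3/2b +2022.472ms=3b
3) 3033.708ms=9/2b +1011.236ms=3/2b
4) 4044.944ms=6b +1011.236ms=3/2b
5) 5056.18ms=15/2b +1011.236ms=3/2b
6) 6067.416ms=9b +1011.236ms=3/2b
7) 7078.652ms=21/2b +144.462ms=3/14b
8) 7223.114ms=75/7b +144.462ms=3/14b
9) 7367.576ms=153/14b +144.462ms=3/14b
10) 7512.039ms=78/7b +144.462ms=3/14b
11) 7656.501ms=159/14b +144.462ms=3/14b
12) 7800.963ms=81/7b +144.462ms=3/14b
13) 7945.425ms=165/14b +144.462ms=3/14b
Σ=12b of 12 (89bpm 3/4) — PASS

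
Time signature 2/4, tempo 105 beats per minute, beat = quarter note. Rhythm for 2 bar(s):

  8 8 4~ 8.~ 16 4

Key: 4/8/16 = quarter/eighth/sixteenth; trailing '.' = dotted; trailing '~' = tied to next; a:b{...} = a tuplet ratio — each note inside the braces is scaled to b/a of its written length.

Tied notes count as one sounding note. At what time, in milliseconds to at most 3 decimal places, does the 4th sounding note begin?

note 4 onset = 3b = 1714.286ms

1. 0.0ms @ 0 + 285.714ms (1/2)
2. 285.714ms @ 1/2 + 285.714ms (1/2)
3. 571.429ms @ 1 + 1142.857ms (2)
4. 1714.286ms @ 3 + 571.429ms (1)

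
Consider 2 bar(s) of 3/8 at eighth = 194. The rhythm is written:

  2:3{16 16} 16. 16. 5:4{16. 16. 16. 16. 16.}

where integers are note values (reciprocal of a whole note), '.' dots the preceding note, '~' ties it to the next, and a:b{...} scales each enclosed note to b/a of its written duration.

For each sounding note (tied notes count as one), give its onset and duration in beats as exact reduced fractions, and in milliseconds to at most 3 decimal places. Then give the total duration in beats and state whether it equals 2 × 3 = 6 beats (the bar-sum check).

1) 0.0ms=0b +231.959ms=3/4b
2) 231.959ms=3/4b +231.959ms=3/4b
3) 463.918ms=3/2b +231.959ms=3/4b
4) 695.876ms=9/4b +231.959ms=3/4b
5) 927.835ms=3b +185.567ms=3/5b
6) 1113.402ms=18/5b +185.567ms=3/5b
7) 1298.969ms=21/5b +185.567ms=3/5b
8) 1484.536ms=24/5b +185.567ms=3/5b
9) 1670.103ms=27/5b +185.567ms=3/5b
Σ=6b of 6 (194bpm 3/8) — PASS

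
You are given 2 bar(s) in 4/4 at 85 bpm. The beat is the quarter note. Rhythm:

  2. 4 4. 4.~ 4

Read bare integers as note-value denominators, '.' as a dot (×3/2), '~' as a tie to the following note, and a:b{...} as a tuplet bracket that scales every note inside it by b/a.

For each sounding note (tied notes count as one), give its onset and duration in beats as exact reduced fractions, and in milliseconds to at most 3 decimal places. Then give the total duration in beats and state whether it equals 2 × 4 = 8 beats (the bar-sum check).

1) 0.0ms=0b +2117.647ms=3b
2) 2117.647ms=3b +705.882ms=1b
3) 2823.529ms=4b +1058.824ms=3/2b
4) 3882.353ms=11/2b +1764.706ms=5/2b
Σ=8b of 8 (85bpm 4/4) — PASS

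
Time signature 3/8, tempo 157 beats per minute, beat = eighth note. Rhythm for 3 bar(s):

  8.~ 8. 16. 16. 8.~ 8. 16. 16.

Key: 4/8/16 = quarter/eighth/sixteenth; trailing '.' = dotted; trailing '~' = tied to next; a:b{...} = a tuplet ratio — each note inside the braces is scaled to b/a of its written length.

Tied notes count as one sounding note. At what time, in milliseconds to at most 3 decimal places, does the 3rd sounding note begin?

note 3 onset = 15/4b = 1433.121ms

1. 0.0ms @ 0 + 1146.497ms (3)
2. 1146.497ms @ 3 + 286.624ms (3/4)
3. 1433.121ms @ 15/4 + 286.624ms (3/4)
4. 1719.745ms @ 9/2 + 1146.497ms (3)
5. 2866.242ms @ 15/2 + 286.624ms (3/4)
6. 3152.866ms @ 33/4 + 286.624ms (3/4)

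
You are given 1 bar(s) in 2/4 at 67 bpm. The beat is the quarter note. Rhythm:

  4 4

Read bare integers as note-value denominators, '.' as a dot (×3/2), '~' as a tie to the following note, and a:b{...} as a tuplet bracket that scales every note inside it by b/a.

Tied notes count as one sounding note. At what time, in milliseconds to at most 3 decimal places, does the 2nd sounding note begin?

note 2 onset = 1b = 895.522ms

1. 0.0ms @ 0 + 895.522ms (1)
2. 895.522ms @ 1 + 895.522ms (1)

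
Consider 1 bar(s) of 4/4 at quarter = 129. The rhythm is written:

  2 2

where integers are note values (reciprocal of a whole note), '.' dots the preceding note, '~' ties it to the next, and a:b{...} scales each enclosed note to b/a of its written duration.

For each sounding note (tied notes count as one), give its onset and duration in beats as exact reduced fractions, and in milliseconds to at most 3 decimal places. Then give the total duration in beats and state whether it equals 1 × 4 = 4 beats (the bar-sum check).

1) 0.0ms=0b +930.233ms=2b
2) 930.233ms=2b +930.233ms=2b
Σ=4b of 4 (129bpm 4/4) — PASS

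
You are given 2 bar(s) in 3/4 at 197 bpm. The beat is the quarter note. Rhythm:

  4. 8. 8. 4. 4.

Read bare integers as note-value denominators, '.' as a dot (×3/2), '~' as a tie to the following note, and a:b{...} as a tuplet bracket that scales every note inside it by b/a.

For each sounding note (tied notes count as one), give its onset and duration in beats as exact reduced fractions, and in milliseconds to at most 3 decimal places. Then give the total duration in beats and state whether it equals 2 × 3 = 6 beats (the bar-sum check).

1) 0.0ms=0b +456.853ms=3/2b
2) 456.853ms=3/2b +228.426ms=3/4b
3) 685.279ms=9/4b +228.426ms=3/4b
4) 913.706ms=3b +456.853ms=3/2b
5) 1370.558ms=9/2b +456.853ms=3/2b
Σ=6b of 6 (197bpm 3/4) — PASS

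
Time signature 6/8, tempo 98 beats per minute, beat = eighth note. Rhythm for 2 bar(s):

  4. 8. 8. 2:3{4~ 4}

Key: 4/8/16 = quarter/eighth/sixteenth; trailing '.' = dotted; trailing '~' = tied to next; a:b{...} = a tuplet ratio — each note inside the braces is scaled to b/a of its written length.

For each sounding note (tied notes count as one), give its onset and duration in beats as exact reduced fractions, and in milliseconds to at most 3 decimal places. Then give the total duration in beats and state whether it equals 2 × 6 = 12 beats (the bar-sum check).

1) 0.0ms=0b +1836.735ms=3b
2) 1836.735ms=3b +918.367ms=3/2b
3) 2755.102ms=9/2b +918.367ms=3/2b
4) 3673.469ms=6b +3673.469ms=6b
Σ=12b of 12 (98bpm 6/8) — PASS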